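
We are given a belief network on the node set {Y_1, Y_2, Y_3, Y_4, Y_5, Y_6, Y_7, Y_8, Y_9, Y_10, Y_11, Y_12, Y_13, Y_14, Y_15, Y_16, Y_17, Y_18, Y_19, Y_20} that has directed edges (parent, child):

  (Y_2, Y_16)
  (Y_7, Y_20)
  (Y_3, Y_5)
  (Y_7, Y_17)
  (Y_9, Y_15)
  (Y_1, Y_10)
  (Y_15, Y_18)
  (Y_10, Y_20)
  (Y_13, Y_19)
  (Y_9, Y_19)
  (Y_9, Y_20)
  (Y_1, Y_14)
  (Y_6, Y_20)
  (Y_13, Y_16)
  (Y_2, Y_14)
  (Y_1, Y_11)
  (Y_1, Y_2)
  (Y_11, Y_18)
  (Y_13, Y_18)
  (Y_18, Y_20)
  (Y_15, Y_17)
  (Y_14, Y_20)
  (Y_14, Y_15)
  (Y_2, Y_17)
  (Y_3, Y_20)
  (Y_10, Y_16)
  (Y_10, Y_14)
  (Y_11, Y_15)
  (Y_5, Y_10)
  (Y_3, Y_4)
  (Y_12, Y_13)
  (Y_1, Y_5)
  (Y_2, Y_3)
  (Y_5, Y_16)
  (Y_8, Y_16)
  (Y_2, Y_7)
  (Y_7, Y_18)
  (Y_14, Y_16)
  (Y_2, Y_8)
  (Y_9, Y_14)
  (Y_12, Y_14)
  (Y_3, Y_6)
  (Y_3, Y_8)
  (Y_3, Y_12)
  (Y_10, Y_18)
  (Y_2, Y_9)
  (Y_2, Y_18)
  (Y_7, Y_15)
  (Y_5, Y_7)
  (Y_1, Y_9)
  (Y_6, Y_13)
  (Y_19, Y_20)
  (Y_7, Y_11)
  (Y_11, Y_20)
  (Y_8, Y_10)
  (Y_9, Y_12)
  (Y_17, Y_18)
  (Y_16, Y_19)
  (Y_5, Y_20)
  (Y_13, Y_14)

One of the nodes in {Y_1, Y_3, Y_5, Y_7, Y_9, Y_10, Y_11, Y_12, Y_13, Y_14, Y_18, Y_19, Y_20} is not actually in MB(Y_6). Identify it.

Y_1

Y_6 has parent Y_3.
Y_6's children: Y_13, Y_20.
For each child, the remaining parents (spouses of Y_6):
  Y_13: Y_12
  Y_20: Y_3, Y_5, Y_7, Y_9, Y_10, Y_11, Y_14, Y_18, Y_19
MB(Y_6) = {Y_3, Y_5, Y_7, Y_9, Y_10, Y_11, Y_12, Y_13, Y_14, Y_18, Y_19, Y_20}.
Y_1 is neither a parent, child, nor co-parent of Y_6, so it does not belong.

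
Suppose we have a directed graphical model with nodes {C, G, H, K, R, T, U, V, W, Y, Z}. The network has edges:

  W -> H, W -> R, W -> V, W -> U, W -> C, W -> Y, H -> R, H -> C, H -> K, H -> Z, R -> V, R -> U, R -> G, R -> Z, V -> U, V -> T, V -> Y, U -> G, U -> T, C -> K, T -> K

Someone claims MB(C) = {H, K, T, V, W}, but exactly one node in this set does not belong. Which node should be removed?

The Markov blanket of a node is its parents, its children, and the other parents of its children.
Ch(C) = {K}.
C has parents H, W.
Other parents of C's children:
  K: H, T
MB(C) = {H, K, T, W}.
V is neither a parent, child, nor co-parent of C, so it does not belong.

V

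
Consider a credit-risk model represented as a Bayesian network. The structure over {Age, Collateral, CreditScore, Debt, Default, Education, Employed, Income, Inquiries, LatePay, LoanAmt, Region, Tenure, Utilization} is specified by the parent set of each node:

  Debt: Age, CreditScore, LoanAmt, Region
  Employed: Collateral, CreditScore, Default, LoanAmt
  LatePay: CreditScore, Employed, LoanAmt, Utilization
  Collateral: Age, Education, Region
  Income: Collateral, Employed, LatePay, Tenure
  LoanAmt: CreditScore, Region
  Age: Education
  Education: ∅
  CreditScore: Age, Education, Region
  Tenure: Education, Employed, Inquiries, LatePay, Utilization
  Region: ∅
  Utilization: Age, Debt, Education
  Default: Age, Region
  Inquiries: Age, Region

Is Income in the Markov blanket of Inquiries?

Inquiries has parents Age, Region.
Inquiries's children: Tenure.
Other parents of Inquiries's children:
  parents(Tenure) \ {Inquiries} = {Education, Employed, LatePay, Utilization}.
MB(Inquiries) = {Age, Education, Employed, LatePay, Region, Tenure, Utilization}; Income is not in this set.

No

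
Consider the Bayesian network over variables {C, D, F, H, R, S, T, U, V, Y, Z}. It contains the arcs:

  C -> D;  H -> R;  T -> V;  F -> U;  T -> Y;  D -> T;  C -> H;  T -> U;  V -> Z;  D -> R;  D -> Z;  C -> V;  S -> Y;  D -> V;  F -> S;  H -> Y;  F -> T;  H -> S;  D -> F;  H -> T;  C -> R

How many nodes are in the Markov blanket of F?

F has parent D.
Ch(F) = {S, T, U}.
Co-parents of F (other parents of its children):
  S's other parent is H.
  T also has parents D, H.
  parents(U) \ {F} = {T}.
MB(F) = {D, H, S, T, U}, which has 5 nodes.

5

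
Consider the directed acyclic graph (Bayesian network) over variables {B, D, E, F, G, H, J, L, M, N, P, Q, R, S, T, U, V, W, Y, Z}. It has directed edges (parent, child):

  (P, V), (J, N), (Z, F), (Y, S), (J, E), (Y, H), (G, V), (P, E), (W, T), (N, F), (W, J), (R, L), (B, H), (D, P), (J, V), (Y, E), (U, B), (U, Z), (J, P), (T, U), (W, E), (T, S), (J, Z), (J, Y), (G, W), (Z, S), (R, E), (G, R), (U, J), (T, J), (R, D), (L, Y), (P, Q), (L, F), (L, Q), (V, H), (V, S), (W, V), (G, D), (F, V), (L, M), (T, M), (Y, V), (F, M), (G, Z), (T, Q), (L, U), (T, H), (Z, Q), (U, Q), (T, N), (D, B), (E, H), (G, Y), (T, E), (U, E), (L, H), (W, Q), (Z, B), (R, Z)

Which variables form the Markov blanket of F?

{G, J, L, M, N, P, T, V, W, Y, Z}

A node's Markov blanket = Pa ∪ Ch ∪ (parents of Ch other than the node itself).
F has parents L, N, Z.
F's children: M, V.
Parents of each child, excluding F:
  V also has parents G, J, P, W, Y.
  parents(M) \ {F} = {L, T}.
So the Markov blanket of F is {G, J, L, M, N, P, T, V, W, Y, Z}.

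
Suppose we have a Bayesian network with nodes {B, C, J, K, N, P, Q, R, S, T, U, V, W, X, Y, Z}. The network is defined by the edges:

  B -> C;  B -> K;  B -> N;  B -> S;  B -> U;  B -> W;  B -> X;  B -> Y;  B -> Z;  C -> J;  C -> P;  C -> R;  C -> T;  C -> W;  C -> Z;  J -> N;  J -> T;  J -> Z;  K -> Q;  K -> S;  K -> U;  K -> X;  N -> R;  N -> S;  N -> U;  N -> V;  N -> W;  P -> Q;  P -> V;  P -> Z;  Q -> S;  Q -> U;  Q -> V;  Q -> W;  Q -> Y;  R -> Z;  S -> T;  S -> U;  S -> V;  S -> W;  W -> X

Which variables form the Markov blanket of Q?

By definition, MB(Q) is built from Q's parents, Q's children, and the co-parents of Q.
Parents of Q: K, P.
Q has children S, U, V, W, Y.
For each child, the remaining parents (spouses of Q):
  S: B, K, N
  U: B, K, N, S
  V: N, P, S
  W: B, C, N, S
  Y: B
MB(Q) = {B, C, K, N, P, S, U, V, W, Y}.

{B, C, K, N, P, S, U, V, W, Y}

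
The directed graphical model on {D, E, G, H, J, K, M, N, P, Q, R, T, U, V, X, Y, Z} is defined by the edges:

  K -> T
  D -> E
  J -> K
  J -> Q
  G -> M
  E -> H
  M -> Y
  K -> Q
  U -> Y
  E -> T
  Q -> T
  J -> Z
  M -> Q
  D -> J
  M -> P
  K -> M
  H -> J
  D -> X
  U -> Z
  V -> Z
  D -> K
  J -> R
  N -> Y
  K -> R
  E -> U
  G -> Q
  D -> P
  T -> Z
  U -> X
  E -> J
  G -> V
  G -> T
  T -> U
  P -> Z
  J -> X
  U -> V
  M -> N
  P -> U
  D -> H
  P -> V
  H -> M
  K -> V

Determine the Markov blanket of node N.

The Markov blanket of a node is its parents, its children, and the other parents of its children.
N has parent M.
N has child Y.
Co-parents of N (other parents of its children):
  Y: M, U
Union: {M} ∪ {Y} ∪ {M, U} = {M, U, Y}.

{M, U, Y}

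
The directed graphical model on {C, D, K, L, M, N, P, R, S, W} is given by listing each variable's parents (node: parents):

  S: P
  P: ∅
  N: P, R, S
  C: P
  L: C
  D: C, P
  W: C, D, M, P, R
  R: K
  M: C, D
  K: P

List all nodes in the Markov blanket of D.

The Markov blanket of a node is its parents, its children, and the other parents of its children.
Pa(D) = {C, P}.
D has children M, W.
Parents of each child, excluding D:
  M: C
  W: C, M, P, R
MB(D) = {C, M, P, R, W}.

{C, M, P, R, W}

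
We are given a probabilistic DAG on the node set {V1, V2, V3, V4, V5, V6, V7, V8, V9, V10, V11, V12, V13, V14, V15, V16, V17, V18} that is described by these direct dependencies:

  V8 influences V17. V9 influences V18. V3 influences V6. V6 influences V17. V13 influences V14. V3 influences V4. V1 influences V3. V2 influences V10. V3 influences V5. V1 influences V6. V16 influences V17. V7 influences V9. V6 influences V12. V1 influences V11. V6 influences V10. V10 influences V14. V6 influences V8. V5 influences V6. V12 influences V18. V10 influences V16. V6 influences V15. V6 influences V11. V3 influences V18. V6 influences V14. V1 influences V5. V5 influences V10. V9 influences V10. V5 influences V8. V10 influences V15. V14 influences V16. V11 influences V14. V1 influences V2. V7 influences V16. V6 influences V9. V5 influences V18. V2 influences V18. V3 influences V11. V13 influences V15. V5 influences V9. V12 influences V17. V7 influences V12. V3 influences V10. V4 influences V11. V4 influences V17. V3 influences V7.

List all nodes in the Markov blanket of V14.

Parents of V14: V6, V10, V11, V13.
Ch(V14) = {V16}.
Other parents of V14's children:
  V16: V7, V10
Taking the union gives {V6, V7, V10, V11, V13, V16}.

{V6, V7, V10, V11, V13, V16}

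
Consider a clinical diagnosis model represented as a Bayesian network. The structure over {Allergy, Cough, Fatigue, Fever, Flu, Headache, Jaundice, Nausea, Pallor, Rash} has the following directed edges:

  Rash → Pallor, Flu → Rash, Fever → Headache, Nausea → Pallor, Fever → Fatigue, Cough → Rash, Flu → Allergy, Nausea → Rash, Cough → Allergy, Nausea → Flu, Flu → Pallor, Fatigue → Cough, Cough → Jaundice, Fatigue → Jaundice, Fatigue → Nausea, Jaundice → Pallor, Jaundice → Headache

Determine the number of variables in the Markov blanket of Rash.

5

Parents of Rash: Cough, Flu, Nausea.
Rash has child Pallor.
Other parents of Rash's children:
  parents(Pallor) \ {Rash} = {Flu, Jaundice, Nausea}.
MB(Rash) = {Cough, Flu, Jaundice, Nausea, Pallor}, which has 5 nodes.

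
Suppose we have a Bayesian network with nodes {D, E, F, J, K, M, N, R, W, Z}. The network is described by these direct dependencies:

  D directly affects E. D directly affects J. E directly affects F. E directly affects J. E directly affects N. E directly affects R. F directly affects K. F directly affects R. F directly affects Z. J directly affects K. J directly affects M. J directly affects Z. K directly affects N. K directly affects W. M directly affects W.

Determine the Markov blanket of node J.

{D, E, F, K, M, Z}

J's parents: D, E.
J's children: K, M, Z.
For each child, the remaining parents (spouses of J):
  K: F
  M: —
  Z: F
So the Markov blanket of J is {D, E, F, K, M, Z}.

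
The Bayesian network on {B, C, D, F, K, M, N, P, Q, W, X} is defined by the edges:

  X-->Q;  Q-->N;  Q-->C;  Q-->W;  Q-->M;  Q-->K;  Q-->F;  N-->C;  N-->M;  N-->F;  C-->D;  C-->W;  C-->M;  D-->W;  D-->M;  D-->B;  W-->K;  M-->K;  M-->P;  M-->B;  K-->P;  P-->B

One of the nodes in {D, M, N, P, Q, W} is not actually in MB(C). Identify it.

Parents of C: N, Q.
C's children: D, M, W.
Parents of each child, excluding C:
  D has no other parent.
  W also has parents D, Q.
  parents(M) \ {C} = {D, N, Q}.
MB(C) = {D, M, N, Q, W}.
P is neither a parent, child, nor co-parent of C, so it does not belong.

P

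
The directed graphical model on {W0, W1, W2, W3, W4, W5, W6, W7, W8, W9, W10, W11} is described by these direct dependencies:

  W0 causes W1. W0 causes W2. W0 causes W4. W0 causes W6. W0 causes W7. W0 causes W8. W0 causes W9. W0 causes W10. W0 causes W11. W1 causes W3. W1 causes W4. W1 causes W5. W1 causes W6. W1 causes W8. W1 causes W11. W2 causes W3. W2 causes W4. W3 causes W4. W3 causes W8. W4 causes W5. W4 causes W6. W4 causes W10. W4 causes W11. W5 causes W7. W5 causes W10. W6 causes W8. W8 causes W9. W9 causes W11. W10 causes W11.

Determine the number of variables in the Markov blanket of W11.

5

Recall MB(v) = parents ∪ children ∪ spouses, where spouses are the other parents of v's children.
W11's children: none.
W11 has parents W0, W1, W4, W9, W10.
W11 has no children, so there are no co-parents.
MB(W11) = {W0, W1, W4, W9, W10}, which has 5 nodes.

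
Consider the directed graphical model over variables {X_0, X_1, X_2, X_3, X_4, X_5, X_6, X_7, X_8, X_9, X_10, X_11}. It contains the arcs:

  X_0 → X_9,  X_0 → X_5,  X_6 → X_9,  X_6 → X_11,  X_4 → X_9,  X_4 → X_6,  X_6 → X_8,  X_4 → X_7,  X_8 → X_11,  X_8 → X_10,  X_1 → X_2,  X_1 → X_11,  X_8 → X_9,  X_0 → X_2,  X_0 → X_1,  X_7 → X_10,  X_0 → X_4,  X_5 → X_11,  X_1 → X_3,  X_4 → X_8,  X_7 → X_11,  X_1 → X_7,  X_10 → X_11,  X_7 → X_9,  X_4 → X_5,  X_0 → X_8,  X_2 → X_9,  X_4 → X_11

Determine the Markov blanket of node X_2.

X_2's parents: X_0, X_1.
Children of X_2: X_9.
Other parents of X_2's children:
  X_9 also has parents X_0, X_4, X_6, X_7, X_8.
MB(X_2) = {X_0, X_1, X_4, X_6, X_7, X_8, X_9}.

{X_0, X_1, X_4, X_6, X_7, X_8, X_9}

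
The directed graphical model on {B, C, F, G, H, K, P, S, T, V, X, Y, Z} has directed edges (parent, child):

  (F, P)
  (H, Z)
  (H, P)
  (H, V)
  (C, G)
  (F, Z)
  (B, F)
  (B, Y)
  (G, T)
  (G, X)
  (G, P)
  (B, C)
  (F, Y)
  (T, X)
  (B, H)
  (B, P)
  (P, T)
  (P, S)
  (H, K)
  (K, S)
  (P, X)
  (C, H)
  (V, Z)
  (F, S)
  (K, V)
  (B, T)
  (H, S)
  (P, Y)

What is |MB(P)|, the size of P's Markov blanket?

9

P has parents B, F, G, H.
P has children S, T, X, Y.
For each child, the remaining parents (spouses of P):
  S also has parents F, H, K.
  parents(T) \ {P} = {B, G}.
  parents(X) \ {P} = {G, T}.
  Y's other parents are B, F.
MB(P) = {B, F, G, H, K, S, T, X, Y}, which has 9 nodes.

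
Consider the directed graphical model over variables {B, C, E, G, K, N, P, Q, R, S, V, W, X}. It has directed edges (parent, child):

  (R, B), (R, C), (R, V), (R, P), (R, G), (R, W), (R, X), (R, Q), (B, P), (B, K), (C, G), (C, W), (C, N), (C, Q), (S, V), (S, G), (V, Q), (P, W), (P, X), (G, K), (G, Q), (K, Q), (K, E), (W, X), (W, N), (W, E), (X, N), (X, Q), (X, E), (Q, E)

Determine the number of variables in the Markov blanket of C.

Pa(C) = {R}.
Ch(C) = {G, N, Q, W}.
Parents of each child, excluding C:
  G also has parents R, S.
  parents(W) \ {C} = {P, R}.
  N also has parents W, X.
  Q also has parents G, K, R, V, X.
MB(C) = {G, K, N, P, Q, R, S, V, W, X}, which has 10 nodes.

10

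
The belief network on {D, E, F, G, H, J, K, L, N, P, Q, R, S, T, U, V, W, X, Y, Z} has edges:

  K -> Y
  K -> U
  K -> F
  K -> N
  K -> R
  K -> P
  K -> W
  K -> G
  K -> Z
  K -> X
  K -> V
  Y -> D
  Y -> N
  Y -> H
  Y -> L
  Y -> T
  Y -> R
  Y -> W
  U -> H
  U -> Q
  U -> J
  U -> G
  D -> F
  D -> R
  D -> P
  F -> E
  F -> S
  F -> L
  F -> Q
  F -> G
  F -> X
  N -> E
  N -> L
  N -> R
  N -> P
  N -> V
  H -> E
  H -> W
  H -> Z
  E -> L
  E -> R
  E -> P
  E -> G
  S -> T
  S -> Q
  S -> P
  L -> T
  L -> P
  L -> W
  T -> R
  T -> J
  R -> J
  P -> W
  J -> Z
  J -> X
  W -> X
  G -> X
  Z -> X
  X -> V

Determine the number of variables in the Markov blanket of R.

R has parents D, E, K, N, T, Y.
Children of R: J.
For each child, the remaining parents (spouses of R):
  J: T, U
MB(R) = {D, E, J, K, N, T, U, Y}, which has 8 nodes.

8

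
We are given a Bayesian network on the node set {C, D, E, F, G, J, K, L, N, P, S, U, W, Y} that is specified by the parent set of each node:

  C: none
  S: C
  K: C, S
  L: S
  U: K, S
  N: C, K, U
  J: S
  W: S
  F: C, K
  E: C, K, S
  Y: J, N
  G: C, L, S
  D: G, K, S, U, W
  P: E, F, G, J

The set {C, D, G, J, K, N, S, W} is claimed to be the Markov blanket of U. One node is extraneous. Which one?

By definition, MB(U) is built from U's parents, U's children, and the co-parents of U.
Pa(U) = {K, S}.
U's children: D, N.
Parents of each child, excluding U:
  N's other parents are C, K.
  D's other parents are G, K, S, W.
MB(U) = {C, D, G, K, N, S, W}.
J is neither a parent, child, nor co-parent of U, so it does not belong.

J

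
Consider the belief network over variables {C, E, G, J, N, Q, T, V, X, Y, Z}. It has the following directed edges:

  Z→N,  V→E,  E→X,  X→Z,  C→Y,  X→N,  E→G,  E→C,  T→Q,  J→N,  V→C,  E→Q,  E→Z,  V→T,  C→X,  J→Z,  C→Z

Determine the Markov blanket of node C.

{E, J, V, X, Y, Z}

Pa(C) = {E, V}.
C's children: X, Y, Z.
For each child, the remaining parents (spouses of C):
  X also has parent E.
  Z also has parents E, J, X.
  Y: no additional parents.
Union: {E, V} ∪ {X, Y, Z} ∪ {E, J, X} = {E, J, V, X, Y, Z}.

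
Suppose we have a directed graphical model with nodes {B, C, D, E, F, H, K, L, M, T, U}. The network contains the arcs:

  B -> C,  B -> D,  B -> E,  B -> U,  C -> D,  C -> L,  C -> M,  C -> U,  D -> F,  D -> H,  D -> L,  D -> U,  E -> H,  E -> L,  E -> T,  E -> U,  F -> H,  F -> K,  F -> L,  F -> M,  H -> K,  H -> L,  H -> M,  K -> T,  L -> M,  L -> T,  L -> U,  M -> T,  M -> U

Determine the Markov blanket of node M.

By definition, MB(M) is built from M's parents, M's children, and the co-parents of M.
M has children T, U.
Pa(M) = {C, F, H, L}.
Other parents of M's children:
  T: E, K, L
  U: B, C, D, E, L
MB(M) = {B, C, D, E, F, H, K, L, T, U}.

{B, C, D, E, F, H, K, L, T, U}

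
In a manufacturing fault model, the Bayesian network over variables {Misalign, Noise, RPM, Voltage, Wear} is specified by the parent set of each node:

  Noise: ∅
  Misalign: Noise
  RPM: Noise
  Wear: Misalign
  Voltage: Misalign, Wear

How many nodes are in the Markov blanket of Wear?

A node's Markov blanket = Pa ∪ Ch ∪ (parents of Ch other than the node itself).
Pa(Wear) = {Misalign}.
Wear has child Voltage.
Parents of each child, excluding Wear:
  parents(Voltage) \ {Wear} = {Misalign}.
MB(Wear) = {Misalign, Voltage}, which has 2 nodes.

2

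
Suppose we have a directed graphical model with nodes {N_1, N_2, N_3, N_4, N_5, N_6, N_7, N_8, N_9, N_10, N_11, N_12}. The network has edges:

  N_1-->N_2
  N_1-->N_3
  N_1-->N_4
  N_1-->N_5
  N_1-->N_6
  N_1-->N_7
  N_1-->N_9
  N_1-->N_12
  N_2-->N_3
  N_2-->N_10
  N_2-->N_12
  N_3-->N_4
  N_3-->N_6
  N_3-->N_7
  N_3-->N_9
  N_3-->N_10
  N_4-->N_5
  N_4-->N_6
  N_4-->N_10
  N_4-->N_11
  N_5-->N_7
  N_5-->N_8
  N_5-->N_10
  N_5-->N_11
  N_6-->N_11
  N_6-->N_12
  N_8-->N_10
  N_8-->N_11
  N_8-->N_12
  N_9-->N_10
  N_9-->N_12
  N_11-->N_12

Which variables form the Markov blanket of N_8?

{N_1, N_2, N_3, N_4, N_5, N_6, N_9, N_10, N_11, N_12}

The Markov blanket of a node is its parents, its children, and the other parents of its children.
N_8's parents: N_5.
Children of N_8: N_10, N_11, N_12.
For each child, the remaining parents (spouses of N_8):
  N_10 also has parents N_2, N_3, N_4, N_5, N_9.
  N_11's other parents are N_4, N_5, N_6.
  N_12's other parents are N_1, N_2, N_6, N_9, N_11.
Union: {N_5} ∪ {N_10, N_11, N_12} ∪ {N_1, N_2, N_3, N_4, N_5, N_6, N_9, N_11} = {N_1, N_2, N_3, N_4, N_5, N_6, N_9, N_10, N_11, N_12}.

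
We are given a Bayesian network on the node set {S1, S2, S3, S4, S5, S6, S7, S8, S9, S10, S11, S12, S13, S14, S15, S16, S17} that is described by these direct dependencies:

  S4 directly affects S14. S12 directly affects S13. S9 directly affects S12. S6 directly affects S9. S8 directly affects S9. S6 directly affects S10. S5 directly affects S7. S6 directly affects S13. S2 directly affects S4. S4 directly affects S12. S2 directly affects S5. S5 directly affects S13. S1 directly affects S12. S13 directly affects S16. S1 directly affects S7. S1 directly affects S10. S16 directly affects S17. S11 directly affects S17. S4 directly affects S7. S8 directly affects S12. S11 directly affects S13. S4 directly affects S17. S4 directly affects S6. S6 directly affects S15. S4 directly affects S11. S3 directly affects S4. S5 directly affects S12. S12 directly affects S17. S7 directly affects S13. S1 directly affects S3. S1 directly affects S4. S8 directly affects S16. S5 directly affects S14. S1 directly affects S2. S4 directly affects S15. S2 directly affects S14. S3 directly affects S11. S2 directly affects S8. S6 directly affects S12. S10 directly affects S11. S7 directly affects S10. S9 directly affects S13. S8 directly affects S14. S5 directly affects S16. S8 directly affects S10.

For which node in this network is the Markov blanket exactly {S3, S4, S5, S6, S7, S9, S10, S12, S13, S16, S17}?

The target node must have every member of {S3, S4, S5, S6, S7, S9, S10, S12, S13, S16, S17} as a parent, child, or co-parent, and no others.
Parents of S11: S3, S4, S10; children: S13, S17; co-parents: S4, S5, S6, S7, S9, S12, S16.
These exactly cover the given set, so the node is S11.

S11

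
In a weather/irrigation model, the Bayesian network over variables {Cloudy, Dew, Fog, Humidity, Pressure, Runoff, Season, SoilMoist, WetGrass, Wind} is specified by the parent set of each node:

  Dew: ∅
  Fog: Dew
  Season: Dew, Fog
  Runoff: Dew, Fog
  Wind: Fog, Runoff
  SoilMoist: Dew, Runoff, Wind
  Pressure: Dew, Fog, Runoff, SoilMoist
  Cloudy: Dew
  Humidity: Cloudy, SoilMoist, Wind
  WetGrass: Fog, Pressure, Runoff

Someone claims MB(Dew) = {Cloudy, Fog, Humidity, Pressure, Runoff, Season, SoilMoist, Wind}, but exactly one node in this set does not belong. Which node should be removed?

Humidity

Dew has no parents.
Dew has children Cloudy, Fog, Pressure, Runoff, Season, SoilMoist.
Other parents of Dew's children:
  Fog has no other parent.
  parents(Season) \ {Dew} = {Fog}.
  Runoff's other parent is Fog.
  parents(SoilMoist) \ {Dew} = {Runoff, Wind}.
  Pressure also has parents Fog, Runoff, SoilMoist.
  Cloudy has no other parent.
MB(Dew) = {Cloudy, Fog, Pressure, Runoff, Season, SoilMoist, Wind}.
Humidity is neither a parent, child, nor co-parent of Dew, so it does not belong.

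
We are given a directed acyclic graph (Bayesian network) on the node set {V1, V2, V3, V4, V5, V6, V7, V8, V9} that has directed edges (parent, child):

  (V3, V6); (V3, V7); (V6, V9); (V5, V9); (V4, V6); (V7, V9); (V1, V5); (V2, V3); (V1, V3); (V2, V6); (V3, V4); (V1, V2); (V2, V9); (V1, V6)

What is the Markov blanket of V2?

By definition, MB(V2) is built from V2's parents, V2's children, and the co-parents of V2.
V2's parents: V1.
V2 has children V3, V6, V9.
Other parents of V2's children:
  V3 also has parent V1.
  V6's other parents are V1, V3, V4.
  V9's other parents are V5, V6, V7.
Union: {V1} ∪ {V3, V6, V9} ∪ {V1, V3, V4, V5, V6, V7} = {V1, V3, V4, V5, V6, V7, V9}.

{V1, V3, V4, V5, V6, V7, V9}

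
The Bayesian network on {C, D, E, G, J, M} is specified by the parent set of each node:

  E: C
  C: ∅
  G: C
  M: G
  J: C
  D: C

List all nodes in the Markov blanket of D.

{C}

Pa(D) = {C}.
Ch(D) = {}.
D has no children, so there are no co-parents.
MB(D) = {C}.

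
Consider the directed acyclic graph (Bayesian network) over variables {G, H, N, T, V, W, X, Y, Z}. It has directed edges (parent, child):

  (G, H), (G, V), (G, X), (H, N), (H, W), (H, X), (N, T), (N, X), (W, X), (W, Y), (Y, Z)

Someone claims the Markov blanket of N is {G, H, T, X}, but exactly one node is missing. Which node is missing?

N has parent H.
Ch(N) = {T, X}.
Parents of each child, excluding N:
  T: no additional parents.
  X also has parents G, H, W.
MB(N) = {G, H, T, W, X}.
Comparing with the claimed set, W is missing.

W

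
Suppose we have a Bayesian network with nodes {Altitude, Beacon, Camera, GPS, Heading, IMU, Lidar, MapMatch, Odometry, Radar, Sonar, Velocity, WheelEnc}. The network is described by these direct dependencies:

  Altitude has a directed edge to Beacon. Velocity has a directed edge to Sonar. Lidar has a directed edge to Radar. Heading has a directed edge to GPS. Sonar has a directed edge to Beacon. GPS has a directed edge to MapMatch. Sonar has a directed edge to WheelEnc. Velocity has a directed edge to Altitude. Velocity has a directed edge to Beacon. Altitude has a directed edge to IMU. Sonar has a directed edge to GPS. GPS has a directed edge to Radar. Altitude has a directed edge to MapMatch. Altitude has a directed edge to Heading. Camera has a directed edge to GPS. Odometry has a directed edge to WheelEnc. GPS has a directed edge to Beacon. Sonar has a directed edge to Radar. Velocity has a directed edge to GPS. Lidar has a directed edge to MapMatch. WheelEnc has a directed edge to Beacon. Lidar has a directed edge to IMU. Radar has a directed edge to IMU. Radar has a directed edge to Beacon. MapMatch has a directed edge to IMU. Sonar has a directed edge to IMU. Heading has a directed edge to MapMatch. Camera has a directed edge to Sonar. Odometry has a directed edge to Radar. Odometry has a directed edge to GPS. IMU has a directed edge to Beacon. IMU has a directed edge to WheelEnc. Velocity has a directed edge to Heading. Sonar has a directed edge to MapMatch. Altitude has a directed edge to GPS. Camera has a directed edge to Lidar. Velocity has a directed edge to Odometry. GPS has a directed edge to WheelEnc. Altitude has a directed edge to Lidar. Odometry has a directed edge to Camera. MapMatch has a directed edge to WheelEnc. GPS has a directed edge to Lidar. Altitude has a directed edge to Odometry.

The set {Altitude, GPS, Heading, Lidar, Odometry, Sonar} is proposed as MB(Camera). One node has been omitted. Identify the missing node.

Velocity

Camera's children: GPS, Lidar, Sonar.
Camera has parent Odometry.
Other parents of Camera's children:
  Sonar also has parent Velocity.
  GPS also has parents Altitude, Heading, Odometry, Sonar, Velocity.
  Lidar's other parents are Altitude, GPS.
MB(Camera) = {Altitude, GPS, Heading, Lidar, Odometry, Sonar, Velocity}.
Comparing with the claimed set, Velocity is missing.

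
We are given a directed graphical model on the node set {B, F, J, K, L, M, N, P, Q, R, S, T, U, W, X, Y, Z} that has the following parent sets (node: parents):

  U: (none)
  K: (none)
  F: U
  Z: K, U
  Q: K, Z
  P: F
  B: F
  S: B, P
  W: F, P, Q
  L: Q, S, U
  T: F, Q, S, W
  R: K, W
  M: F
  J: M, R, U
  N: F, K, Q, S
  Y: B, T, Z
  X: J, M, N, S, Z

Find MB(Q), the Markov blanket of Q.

{F, K, L, N, P, S, T, U, W, Z}

The Markov blanket of a node is its parents, its children, and the other parents of its children.
Q has parents K, Z.
Q has children L, N, T, W.
Other parents of Q's children:
  W: F, P
  L: S, U
  T: F, S, W
  N: F, K, S
So the Markov blanket of Q is {F, K, L, N, P, S, T, U, W, Z}.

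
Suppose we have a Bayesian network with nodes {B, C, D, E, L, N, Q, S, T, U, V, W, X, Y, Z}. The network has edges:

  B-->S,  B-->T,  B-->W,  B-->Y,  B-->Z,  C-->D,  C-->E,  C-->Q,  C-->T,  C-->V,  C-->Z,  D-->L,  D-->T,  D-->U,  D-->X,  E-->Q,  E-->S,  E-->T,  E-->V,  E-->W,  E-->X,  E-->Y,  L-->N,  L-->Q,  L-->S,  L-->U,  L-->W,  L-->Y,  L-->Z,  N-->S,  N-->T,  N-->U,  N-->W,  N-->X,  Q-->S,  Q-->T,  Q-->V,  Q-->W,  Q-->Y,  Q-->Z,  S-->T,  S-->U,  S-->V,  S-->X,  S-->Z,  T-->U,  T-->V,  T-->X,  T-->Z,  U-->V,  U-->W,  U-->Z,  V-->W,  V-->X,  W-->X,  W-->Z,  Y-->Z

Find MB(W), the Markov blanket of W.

{B, C, D, E, L, N, Q, S, T, U, V, X, Y, Z}

A node's Markov blanket = Pa ∪ Ch ∪ (parents of Ch other than the node itself).
Pa(W) = {B, E, L, N, Q, U, V}.
Ch(W) = {X, Z}.
Other parents of W's children:
  X also has parents D, E, N, S, T, V.
  parents(Z) \ {W} = {B, C, L, Q, S, T, U, Y}.
So the Markov blanket of W is {B, C, D, E, L, N, Q, S, T, U, V, X, Y, Z}.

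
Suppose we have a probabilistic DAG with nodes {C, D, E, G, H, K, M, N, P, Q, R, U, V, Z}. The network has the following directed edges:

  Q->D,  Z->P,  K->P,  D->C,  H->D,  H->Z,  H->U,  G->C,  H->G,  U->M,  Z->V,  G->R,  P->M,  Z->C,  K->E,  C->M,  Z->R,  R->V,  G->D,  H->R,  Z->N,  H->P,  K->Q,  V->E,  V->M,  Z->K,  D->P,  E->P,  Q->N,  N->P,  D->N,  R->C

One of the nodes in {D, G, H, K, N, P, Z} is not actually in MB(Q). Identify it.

P

Recall MB(v) = parents ∪ children ∪ spouses, where spouses are the other parents of v's children.
Q's parents: K.
Q's children: D, N.
Other parents of Q's children:
  parents(D) \ {Q} = {G, H}.
  N also has parents D, Z.
MB(Q) = {D, G, H, K, N, Z}.
P is neither a parent, child, nor co-parent of Q, so it does not belong.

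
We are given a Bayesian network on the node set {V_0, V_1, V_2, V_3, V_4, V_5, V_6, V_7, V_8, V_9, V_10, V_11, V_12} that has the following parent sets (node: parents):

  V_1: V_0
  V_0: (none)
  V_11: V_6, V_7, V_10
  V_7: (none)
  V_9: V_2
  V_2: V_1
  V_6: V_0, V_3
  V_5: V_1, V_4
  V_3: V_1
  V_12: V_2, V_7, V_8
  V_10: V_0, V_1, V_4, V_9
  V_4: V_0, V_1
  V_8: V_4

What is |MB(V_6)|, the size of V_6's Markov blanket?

Recall MB(v) = parents ∪ children ∪ spouses, where spouses are the other parents of v's children.
V_6 has child V_11.
Pa(V_6) = {V_0, V_3}.
Other parents of V_6's children:
  parents(V_11) \ {V_6} = {V_7, V_10}.
MB(V_6) = {V_0, V_3, V_7, V_10, V_11}, which has 5 nodes.

5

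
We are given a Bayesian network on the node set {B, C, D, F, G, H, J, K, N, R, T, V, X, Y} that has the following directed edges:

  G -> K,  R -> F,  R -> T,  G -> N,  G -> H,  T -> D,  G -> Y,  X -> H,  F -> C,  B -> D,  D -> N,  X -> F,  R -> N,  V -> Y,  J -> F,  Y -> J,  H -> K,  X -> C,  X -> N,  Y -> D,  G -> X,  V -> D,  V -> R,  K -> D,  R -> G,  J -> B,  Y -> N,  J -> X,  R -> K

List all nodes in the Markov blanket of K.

Recall MB(v) = parents ∪ children ∪ spouses, where spouses are the other parents of v's children.
Pa(K) = {G, H, R}.
K's children: D.
Other parents of K's children:
  D also has parents B, T, V, Y.
Taking the union gives {B, D, G, H, R, T, V, Y}.

{B, D, G, H, R, T, V, Y}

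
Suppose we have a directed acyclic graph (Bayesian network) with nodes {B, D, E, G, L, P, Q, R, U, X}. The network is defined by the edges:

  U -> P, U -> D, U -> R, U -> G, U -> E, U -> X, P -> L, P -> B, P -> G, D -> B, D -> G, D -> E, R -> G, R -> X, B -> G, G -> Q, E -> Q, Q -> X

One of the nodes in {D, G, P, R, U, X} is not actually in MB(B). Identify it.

X

B's children: G.
Pa(B) = {D, P}.
For each child, the remaining parents (spouses of B):
  G also has parents D, P, R, U.
MB(B) = {D, G, P, R, U}.
X is neither a parent, child, nor co-parent of B, so it does not belong.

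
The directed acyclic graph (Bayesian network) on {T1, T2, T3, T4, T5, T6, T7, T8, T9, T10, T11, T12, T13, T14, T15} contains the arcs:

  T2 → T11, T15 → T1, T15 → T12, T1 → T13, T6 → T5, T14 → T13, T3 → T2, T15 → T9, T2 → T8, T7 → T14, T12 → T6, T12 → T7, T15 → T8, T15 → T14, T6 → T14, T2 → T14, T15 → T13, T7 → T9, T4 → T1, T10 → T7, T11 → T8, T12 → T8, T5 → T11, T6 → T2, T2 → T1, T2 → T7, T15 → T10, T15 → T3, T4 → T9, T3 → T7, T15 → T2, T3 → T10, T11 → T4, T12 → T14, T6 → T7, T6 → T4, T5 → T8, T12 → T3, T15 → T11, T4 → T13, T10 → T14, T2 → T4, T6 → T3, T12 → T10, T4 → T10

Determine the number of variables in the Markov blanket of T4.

T4's parents: T2, T6, T11.
Children of T4: T1, T9, T10, T13.
Co-parents of T4 (other parents of its children):
  T10's other parents are T3, T12, T15.
  T9 also has parents T7, T15.
  T1's other parents are T2, T15.
  T13 also has parents T1, T14, T15.
MB(T4) = {T1, T2, T3, T6, T7, T9, T10, T11, T12, T13, T14, T15}, which has 12 nodes.

12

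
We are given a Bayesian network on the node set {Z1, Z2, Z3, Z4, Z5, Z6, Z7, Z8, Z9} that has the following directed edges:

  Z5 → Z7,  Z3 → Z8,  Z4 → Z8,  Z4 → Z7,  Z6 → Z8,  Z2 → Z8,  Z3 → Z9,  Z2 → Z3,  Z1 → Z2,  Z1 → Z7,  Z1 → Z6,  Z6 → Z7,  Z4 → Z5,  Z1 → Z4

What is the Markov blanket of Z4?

Pa(Z4) = {Z1}.
Ch(Z4) = {Z5, Z7, Z8}.
Co-parents of Z4 (other parents of its children):
  Z5: —
  Z7: Z1, Z5, Z6
  Z8: Z2, Z3, Z6
Taking the union gives {Z1, Z2, Z3, Z5, Z6, Z7, Z8}.

{Z1, Z2, Z3, Z5, Z6, Z7, Z8}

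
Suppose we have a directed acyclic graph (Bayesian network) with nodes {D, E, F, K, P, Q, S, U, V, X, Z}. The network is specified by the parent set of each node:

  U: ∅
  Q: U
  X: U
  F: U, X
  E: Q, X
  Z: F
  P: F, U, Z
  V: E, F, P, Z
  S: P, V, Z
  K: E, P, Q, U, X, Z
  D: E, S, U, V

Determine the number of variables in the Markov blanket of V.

7

By definition, MB(V) is built from V's parents, V's children, and the co-parents of V.
V's parents: E, F, P, Z.
V's children: D, S.
Other parents of V's children:
  S: P, Z
  D: E, S, U
MB(V) = {D, E, F, P, S, U, Z}, which has 7 nodes.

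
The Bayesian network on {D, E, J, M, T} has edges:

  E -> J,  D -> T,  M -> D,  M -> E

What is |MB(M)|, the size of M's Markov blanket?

The Markov blanket of a node is its parents, its children, and the other parents of its children.
Children of M: D, E.
M has no parents.
Other parents of M's children:
  D: no additional parents.
  E has no other parent.
MB(M) = {D, E}, which has 2 nodes.

2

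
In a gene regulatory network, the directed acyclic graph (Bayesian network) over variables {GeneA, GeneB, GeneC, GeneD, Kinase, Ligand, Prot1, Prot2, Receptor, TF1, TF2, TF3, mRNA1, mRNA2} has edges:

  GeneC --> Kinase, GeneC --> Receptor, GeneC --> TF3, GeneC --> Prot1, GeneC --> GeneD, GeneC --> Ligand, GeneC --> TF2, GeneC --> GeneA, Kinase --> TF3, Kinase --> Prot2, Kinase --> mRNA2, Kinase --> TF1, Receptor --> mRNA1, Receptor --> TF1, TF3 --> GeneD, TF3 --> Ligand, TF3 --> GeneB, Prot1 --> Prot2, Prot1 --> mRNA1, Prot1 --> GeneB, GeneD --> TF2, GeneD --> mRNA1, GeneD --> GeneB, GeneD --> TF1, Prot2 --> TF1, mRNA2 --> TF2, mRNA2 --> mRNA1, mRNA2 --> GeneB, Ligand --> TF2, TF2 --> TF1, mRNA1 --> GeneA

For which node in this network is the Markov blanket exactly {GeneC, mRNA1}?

GeneA

The target node must have every member of {GeneC, mRNA1} as a parent, child, or co-parent, and no others.
Parents of GeneA: GeneC, mRNA1; children: none; co-parents: none.
These exactly cover the given set, so the node is GeneA.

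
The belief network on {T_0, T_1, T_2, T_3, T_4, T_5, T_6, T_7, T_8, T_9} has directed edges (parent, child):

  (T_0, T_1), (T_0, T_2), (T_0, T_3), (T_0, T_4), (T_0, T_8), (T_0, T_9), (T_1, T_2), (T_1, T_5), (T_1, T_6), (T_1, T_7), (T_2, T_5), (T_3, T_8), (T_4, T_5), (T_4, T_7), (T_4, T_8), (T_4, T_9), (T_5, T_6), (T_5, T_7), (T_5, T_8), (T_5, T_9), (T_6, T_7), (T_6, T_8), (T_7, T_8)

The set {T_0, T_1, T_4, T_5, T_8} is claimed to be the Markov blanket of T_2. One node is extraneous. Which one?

T_8

By definition, MB(T_2) is built from T_2's parents, T_2's children, and the co-parents of T_2.
T_2's parents: T_0, T_1.
T_2's children: T_5.
Parents of each child, excluding T_2:
  parents(T_5) \ {T_2} = {T_1, T_4}.
MB(T_2) = {T_0, T_1, T_4, T_5}.
T_8 is neither a parent, child, nor co-parent of T_2, so it does not belong.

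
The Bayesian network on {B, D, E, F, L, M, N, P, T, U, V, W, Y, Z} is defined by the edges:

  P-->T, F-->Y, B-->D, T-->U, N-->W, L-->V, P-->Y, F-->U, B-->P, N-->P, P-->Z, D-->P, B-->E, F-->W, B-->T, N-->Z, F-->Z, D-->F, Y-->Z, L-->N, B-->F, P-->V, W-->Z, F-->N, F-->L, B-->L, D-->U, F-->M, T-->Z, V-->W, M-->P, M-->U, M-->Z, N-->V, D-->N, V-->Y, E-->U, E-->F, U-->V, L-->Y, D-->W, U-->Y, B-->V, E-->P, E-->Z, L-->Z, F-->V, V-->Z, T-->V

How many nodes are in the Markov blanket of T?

13

By definition, MB(T) is built from T's parents, T's children, and the co-parents of T.
Pa(T) = {B, P}.
Ch(T) = {U, V, Z}.
Other parents of T's children:
  U also has parents D, E, F, M.
  parents(V) \ {T} = {B, F, L, N, P, U}.
  Z also has parents E, F, L, M, N, P, V, W, Y.
MB(T) = {B, D, E, F, L, M, N, P, U, V, W, Y, Z}, which has 13 nodes.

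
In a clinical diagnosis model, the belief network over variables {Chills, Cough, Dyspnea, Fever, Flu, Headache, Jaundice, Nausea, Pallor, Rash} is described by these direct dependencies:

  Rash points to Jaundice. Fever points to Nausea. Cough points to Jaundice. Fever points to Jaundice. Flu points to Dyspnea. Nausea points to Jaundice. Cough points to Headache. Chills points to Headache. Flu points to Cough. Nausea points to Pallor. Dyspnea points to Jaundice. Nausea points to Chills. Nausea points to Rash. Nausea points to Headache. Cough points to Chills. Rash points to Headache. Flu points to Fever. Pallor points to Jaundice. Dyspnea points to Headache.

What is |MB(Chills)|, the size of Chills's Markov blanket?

Chills has parents Cough, Nausea.
Chills's children: Headache.
Co-parents of Chills (other parents of its children):
  Headache also has parents Cough, Dyspnea, Nausea, Rash.
MB(Chills) = {Cough, Dyspnea, Headache, Nausea, Rash}, which has 5 nodes.

5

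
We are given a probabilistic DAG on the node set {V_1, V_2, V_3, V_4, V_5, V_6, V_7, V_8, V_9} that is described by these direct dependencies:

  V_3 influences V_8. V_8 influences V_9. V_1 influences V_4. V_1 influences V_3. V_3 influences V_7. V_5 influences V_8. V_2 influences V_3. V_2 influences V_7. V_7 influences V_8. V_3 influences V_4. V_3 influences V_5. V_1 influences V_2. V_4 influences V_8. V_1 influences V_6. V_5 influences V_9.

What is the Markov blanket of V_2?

{V_1, V_3, V_7}

Pa(V_2) = {V_1}.
V_2's children: V_3, V_7.
Co-parents of V_2 (other parents of its children):
  V_3 also has parent V_1.
  V_7 also has parent V_3.
Taking the union gives {V_1, V_3, V_7}.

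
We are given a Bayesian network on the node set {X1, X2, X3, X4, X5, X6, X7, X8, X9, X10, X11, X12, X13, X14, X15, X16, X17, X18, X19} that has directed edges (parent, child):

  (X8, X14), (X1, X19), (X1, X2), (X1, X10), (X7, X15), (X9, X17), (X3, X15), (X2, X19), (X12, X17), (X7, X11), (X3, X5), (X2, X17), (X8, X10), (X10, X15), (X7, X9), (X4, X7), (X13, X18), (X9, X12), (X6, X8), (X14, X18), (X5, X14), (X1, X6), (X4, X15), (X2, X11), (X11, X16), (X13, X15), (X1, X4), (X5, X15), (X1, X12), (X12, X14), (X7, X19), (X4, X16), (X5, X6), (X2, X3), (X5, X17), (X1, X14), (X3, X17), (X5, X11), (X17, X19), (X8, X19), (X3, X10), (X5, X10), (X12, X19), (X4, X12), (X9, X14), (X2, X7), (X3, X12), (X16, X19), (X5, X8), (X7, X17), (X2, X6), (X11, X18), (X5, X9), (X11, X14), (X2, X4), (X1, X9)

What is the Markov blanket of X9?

X9's children: X12, X14, X17.
X9's parents: X1, X5, X7.
For each child, the remaining parents (spouses of X9):
  parents(X12) \ {X9} = {X1, X3, X4}.
  X14 also has parents X1, X5, X8, X11, X12.
  parents(X17) \ {X9} = {X2, X3, X5, X7, X12}.
MB(X9) = {X1, X2, X3, X4, X5, X7, X8, X11, X12, X14, X17}.

{X1, X2, X3, X4, X5, X7, X8, X11, X12, X14, X17}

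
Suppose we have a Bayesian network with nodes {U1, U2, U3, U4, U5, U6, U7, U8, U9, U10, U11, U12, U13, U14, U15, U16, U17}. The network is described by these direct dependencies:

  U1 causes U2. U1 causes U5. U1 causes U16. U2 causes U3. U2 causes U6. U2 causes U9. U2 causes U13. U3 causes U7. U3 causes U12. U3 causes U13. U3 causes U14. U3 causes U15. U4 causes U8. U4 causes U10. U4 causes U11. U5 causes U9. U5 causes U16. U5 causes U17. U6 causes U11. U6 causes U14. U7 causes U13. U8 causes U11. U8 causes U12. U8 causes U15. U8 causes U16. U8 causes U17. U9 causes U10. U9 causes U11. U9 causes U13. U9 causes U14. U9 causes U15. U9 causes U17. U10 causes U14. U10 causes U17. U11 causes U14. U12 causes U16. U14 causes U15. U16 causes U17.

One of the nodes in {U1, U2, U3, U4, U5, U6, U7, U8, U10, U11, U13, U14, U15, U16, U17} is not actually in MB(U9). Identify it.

U1

The Markov blanket of a node is its parents, its children, and the other parents of its children.
Parents of U9: U2, U5.
Children of U9: U10, U11, U13, U14, U15, U17.
For each child, the remaining parents (spouses of U9):
  U10 also has parent U4.
  parents(U11) \ {U9} = {U4, U6, U8}.
  parents(U13) \ {U9} = {U2, U3, U7}.
  U14's other parents are U3, U6, U10, U11.
  parents(U15) \ {U9} = {U3, U8, U14}.
  parents(U17) \ {U9} = {U5, U8, U10, U16}.
MB(U9) = {U2, U3, U4, U5, U6, U7, U8, U10, U11, U13, U14, U15, U16, U17}.
U1 is neither a parent, child, nor co-parent of U9, so it does not belong.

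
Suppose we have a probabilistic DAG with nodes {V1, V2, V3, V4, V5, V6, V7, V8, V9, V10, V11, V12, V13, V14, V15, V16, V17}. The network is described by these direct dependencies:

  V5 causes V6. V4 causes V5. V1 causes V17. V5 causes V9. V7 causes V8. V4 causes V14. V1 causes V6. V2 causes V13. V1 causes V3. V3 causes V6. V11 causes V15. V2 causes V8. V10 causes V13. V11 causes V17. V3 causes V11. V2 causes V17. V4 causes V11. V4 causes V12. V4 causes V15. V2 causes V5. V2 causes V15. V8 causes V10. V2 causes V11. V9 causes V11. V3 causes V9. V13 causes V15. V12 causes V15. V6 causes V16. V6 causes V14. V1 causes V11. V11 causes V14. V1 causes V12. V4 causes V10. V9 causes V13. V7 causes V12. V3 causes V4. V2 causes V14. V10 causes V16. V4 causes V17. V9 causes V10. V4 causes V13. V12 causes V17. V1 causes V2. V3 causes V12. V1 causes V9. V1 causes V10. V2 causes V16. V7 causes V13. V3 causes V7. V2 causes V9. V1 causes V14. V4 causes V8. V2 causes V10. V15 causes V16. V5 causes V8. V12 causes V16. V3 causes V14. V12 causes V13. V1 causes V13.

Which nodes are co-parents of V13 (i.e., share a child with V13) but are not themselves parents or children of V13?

{V11}

Children of V13: V15.
  V15: V2, V4, V11, V12
Excluding nodes already adjacent to V13 (V1, V2, V4, V7, V9, V10, V12, V15), the co-parent-only contribution is {V11}.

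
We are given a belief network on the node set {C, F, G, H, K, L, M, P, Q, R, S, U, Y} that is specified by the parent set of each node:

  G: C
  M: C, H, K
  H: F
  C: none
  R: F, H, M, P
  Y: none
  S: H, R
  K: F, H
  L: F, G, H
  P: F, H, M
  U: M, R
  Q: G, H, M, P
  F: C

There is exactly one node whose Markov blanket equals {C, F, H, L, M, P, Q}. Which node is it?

G

The target node must have every member of {C, F, H, L, M, P, Q} as a parent, child, or co-parent, and no others.
Parents of G: C; children: L, Q; co-parents: F, H, M, P.
These exactly cover the given set, so the node is G.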